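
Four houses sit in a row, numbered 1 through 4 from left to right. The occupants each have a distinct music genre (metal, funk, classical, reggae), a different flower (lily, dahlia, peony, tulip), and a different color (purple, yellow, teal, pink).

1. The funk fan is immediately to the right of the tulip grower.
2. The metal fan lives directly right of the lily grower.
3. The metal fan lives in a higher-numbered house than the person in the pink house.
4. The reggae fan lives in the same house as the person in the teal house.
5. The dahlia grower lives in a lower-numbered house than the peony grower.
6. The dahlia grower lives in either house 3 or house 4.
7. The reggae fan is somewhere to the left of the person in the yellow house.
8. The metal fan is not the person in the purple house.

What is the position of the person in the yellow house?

3

From clue 6, the dahlia grower must be in house 3.
House 4's flower must be peony (nothing else left).
House 4's music genre must be classical (nothing else left).
The only music genre still possible for house 1 is reggae.
From clue 4, the person in the teal house must be in house 1.
So house 2 gets pink for color.
The metal fan is in house 3 (clue 3).
By clue 8, the person in the purple house is in house 4.
That leaves funk as the music genre for house 2.
House 3 color: only yellow fits.
Clue 1: the tulip grower is in house 1.
From clue 2, the lily grower must be in house 2.
So: house 1 = reggae/tulip/teal, house 2 = funk/lily/pink, house 3 = metal/dahlia/yellow, house 4 = classical/peony/purple.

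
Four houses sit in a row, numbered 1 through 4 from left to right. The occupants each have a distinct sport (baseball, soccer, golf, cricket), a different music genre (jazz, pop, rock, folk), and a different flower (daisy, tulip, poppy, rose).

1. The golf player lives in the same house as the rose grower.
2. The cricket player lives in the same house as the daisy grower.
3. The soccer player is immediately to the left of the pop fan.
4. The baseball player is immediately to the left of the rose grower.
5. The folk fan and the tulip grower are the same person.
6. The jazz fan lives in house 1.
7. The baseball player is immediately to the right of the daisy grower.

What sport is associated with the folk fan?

baseball

The jazz fan is in house 1 (clue 6).
The only sport still possible for house 4 is golf.
From clue 1, the rose grower must be in house 4.
By clue 4, the baseball player is in house 3.
Clue 7: the daisy grower is in house 2.
House 1 flower: only poppy fits.
House 3's flower must be tulip (nothing else left).
Clue 2 places the cricket player in house 2.
Clue 5 places the folk fan in house 3.
So house 1 gets soccer for sport.
That leaves rock as the music genre for house 4.
The only music genre still possible for house 2 is pop.
So: house 1 = soccer/jazz/poppy, house 2 = cricket/pop/daisy, house 3 = baseball/folk/tulip, house 4 = golf/rock/rose.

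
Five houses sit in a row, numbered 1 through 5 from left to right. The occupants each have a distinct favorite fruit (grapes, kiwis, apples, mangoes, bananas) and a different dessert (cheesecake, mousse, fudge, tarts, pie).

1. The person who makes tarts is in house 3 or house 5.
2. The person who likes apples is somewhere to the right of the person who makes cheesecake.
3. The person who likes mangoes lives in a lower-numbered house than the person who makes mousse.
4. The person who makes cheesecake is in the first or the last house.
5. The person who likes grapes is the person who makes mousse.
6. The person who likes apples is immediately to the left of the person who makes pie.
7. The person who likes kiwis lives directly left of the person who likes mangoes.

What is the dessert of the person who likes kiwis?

The person who makes cheesecake is in house 1 (clue 4).
House 2 dessert: only fudge fits.
The person who makes tarts is narrowed to house 3 or 5; consider each.
Placing it in house 5 leads to a contradiction, so it's in house 3.
The person who likes apples is narrowed to house 3 or 4; consider each.
Placing it in house 4 leads to a contradiction, so it's in house 3.
By clue 6, the person who makes pie is in house 4.
House 5 dessert: only mousse fits.
From clue 5, the person who likes grapes must be in house 5.
Clue 7 places the person who likes kiwis in house 1.
Clue 7 places the person who likes mangoes in house 2.
House 4's favorite fruit must be bananas (nothing else left).
So: house 1 = kiwis/cheesecake, house 2 = mangoes/fudge, house 3 = apples/tarts, house 4 = bananas/pie, house 5 = grapes/mousse.

cheesecake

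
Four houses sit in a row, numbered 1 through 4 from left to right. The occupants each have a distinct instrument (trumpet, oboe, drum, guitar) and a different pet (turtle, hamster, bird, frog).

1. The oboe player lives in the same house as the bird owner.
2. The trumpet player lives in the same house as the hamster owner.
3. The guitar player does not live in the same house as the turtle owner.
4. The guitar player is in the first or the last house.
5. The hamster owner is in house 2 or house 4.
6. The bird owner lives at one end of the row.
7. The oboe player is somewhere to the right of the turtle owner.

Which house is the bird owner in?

Clue 1: the oboe player is in house 4.
Clue 1: the bird owner is in house 4.
House 1's instrument must be guitar (nothing else left).
The only instrument still possible for house 3 is drum.
The only instrument still possible for house 2 is trumpet.
The only pet still possible for house 1 is frog.
So house 2 gets hamster for pet.
So house 3 gets turtle for pet.
So: house 1 = guitar/frog, house 2 = trumpet/hamster, house 3 = drum/turtle, house 4 = oboe/bird.

4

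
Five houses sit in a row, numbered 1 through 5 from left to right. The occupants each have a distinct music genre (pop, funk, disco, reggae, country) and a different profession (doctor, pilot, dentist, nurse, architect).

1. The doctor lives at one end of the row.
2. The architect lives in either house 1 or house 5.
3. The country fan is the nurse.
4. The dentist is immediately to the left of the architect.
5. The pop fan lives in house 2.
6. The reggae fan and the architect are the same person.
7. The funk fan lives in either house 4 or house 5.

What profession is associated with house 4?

Clue 4 places the dentist in house 4.
The architect is in house 5 (clue 4).
From clue 5, the pop fan must be in house 2.
Clue 6 places the reggae fan in house 5.
House 4 music genre: only funk fits.
House 1 profession: only doctor fits.
So house 2 gets pilot for profession.
The only profession still possible for house 3 is nurse.
By clue 3, the country fan is in house 3.
House 1's music genre must be disco (nothing else left).
So: house 1 = disco/doctor, house 2 = pop/pilot, house 3 = country/nurse, house 4 = funk/dentist, house 5 = reggae/architect.

dentist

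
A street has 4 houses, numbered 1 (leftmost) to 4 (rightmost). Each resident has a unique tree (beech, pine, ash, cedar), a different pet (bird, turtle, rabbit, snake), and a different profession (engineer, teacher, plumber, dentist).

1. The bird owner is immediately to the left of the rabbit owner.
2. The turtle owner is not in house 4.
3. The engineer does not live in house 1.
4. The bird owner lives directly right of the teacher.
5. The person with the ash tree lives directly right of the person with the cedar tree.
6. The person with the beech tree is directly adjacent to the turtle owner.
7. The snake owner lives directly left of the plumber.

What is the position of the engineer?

4

The only pet still possible for house 4 is rabbit.
Clue 1: the bird owner is in house 3.
By clue 4, the teacher is in house 2.
So house 1 gets dentist for profession.
By clue 7, the snake owner is in house 2.
Clue 7 places the plumber in house 3.
The only pet still possible for house 1 is turtle.
So house 4 gets engineer for profession.
Clue 6: the person with the beech tree is in house 2.
Clue 5: the person with the ash tree is in house 4.
By clue 5, the person with the cedar tree is in house 3.
That leaves pine as the tree for house 1.
So: house 1 = pine/turtle/dentist, house 2 = beech/snake/teacher, house 3 = cedar/bird/plumber, house 4 = ash/rabbit/engineer.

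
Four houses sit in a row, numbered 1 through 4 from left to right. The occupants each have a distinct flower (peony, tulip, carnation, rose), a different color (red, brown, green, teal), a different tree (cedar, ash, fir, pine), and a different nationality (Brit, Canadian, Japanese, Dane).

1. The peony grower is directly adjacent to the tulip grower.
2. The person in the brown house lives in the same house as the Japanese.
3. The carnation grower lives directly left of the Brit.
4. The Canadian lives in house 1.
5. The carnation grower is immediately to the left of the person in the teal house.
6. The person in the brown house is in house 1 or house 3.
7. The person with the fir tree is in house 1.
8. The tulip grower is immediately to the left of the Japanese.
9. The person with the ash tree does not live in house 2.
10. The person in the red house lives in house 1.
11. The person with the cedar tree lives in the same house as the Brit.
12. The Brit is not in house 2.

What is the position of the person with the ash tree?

3

Clue 4 places the Canadian in house 1.
The person with the fir tree is in house 1 (clue 7).
Clue 10 places the person in the red house in house 1.
That leaves brown as the color for house 3.
Clue 2: the Japanese is in house 3.
Clue 5: the carnation grower is in house 3.
Clue 5: the person in the teal house is in house 4.
Clue 8: the tulip grower is in house 2.
The only color still possible for house 2 is green.
House 2 tree: only pine fits.
So house 2 gets Dane for nationality.
The only nationality still possible for house 4 is Brit.
Clue 1 places the peony grower in house 1.
Clue 11: the person with the cedar tree is in house 4.
House 4's flower must be rose (nothing else left).
House 3's tree must be ash (nothing else left).
So: house 1 = peony/red/fir/Canadian, house 2 = tulip/green/pine/Dane, house 3 = carnation/brown/ash/Japanese, house 4 = rose/teal/cedar/Brit.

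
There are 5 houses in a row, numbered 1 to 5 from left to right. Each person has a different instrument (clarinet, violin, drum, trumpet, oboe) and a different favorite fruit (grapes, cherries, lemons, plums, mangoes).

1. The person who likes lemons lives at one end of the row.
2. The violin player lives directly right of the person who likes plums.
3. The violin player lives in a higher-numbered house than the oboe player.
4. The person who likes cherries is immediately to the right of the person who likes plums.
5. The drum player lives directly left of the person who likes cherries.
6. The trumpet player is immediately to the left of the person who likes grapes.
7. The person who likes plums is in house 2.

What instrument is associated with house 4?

trumpet

Clue 7 places the person who likes plums in house 2.
Clue 2 places the violin player in house 3.
From clue 4, the person who likes cherries must be in house 3.
Clue 5 places the drum player in house 2.
So house 1 gets oboe for instrument.
House 4's instrument must be trumpet (nothing else left).
House 5 instrument: only clarinet fits.
From clue 6, the person who likes grapes must be in house 5.
House 1's favorite fruit must be lemons (nothing else left).
So house 4 gets mangoes for favorite fruit.
So: house 1 = oboe/lemons, house 2 = drum/plums, house 3 = violin/cherries, house 4 = trumpet/mangoes, house 5 = clarinet/grapes.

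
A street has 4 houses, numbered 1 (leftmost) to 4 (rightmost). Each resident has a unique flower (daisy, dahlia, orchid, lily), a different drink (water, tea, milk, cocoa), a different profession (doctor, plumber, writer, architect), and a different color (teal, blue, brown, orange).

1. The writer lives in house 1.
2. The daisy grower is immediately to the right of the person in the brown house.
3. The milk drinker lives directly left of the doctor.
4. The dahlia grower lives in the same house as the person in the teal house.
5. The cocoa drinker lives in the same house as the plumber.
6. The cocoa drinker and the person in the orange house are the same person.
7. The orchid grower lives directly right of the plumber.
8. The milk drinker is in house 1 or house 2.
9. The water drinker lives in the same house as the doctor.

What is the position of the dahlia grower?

1

Clue 1: the writer is in house 1.
House 4 drink: only tea fits.
So house 4 gets architect for profession.
That leaves milk as the drink for house 1.
From clue 3, the doctor must be in house 2.
From clue 9, the water drinker must be in house 2.
That leaves cocoa as the drink for house 3.
That leaves plumber as the profession for house 3.
Clue 6: the person in the orange house is in house 3.
Clue 7 places the orchid grower in house 4.
House 4 color: only blue fits.
The dahlia grower is narrowed to house 1 or 2; consider each.
Placing it in house 2 leads to a contradiction, so it's in house 1.
Clue 4 places the person in the teal house in house 1.
That leaves brown as the color for house 2.
The daisy grower is in house 3 (clue 2).
The only flower still possible for house 2 is lily.
So: house 1 = dahlia/milk/writer/teal, house 2 = lily/water/doctor/brown, house 3 = daisy/cocoa/plumber/orange, house 4 = orchid/tea/architect/blue.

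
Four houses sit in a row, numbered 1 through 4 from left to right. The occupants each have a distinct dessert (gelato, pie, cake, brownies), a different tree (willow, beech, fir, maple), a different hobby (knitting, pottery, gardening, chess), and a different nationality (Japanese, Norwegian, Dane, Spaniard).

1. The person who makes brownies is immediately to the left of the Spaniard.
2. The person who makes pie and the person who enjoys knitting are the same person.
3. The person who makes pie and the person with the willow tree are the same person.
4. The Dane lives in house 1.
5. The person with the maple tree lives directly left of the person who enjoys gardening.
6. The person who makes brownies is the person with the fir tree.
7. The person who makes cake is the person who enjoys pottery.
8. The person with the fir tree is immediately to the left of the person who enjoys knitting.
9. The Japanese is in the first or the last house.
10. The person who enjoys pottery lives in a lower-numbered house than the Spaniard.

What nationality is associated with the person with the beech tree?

Japanese

The Dane is in house 1 (clue 4).
House 4's nationality must be Japanese (nothing else left).
The only dessert still possible for house 4 is gelato.
The only tree still possible for house 4 is beech.
House 3's dessert must be pie (nothing else left).
Clue 2 places the person who enjoys knitting in house 3.
Clue 3 places the person with the willow tree in house 3.
Clue 8: the person with the fir tree is in house 2.
The only tree still possible for house 1 is maple.
Clue 5: the person who enjoys gardening is in house 2.
Clue 6 places the person who makes brownies in house 2.
House 1's dessert must be cake (nothing else left).
The only hobby still possible for house 4 is chess.
Clue 1 places the Spaniard in house 3.
House 1's hobby must be pottery (nothing else left).
The only nationality still possible for house 2 is Norwegian.
So: house 1 = cake/maple/pottery/Dane, house 2 = brownies/fir/gardening/Norwegian, house 3 = pie/willow/knitting/Spaniard, house 4 = gelato/beech/chess/Japanese.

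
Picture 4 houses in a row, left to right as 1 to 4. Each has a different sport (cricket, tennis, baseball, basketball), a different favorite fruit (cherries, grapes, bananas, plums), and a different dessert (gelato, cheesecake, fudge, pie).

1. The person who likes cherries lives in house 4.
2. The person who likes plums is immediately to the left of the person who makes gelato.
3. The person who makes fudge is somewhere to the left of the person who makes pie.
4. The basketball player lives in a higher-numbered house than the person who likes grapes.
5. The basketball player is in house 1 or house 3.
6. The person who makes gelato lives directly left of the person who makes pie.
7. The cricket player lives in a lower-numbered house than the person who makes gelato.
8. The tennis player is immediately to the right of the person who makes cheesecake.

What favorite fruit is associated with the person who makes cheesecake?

grapes

Clue 1: the person who likes cherries is in house 4.
Clue 5: the basketball player is in house 3.
So house 4 gets pie for dessert.
Clue 6 places the person who makes gelato in house 3.
That leaves bananas as the favorite fruit for house 3.
House 1 dessert: only cheesecake fits.
House 2 dessert: only fudge fits.
From clue 2, the person who likes plums must be in house 2.
By clue 8, the tennis player is in house 2.
The only sport still possible for house 4 is baseball.
So house 1 gets grapes for favorite fruit.
House 1's sport must be cricket (nothing else left).
So: house 1 = cricket/grapes/cheesecake, house 2 = tennis/plums/fudge, house 3 = basketball/bananas/gelato, house 4 = baseball/cherries/pie.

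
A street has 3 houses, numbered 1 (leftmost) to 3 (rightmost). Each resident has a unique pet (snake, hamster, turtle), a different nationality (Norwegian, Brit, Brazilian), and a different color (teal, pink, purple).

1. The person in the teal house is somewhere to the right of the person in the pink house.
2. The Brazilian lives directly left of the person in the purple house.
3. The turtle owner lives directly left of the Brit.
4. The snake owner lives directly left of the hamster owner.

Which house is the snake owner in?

2

House 3's pet must be hamster (nothing else left).
House 1's color must be pink (nothing else left).
By clue 4, the snake owner is in house 2.
So house 1 gets turtle for pet.
By clue 3, the Brit is in house 2.
So house 1 gets Brazilian for nationality.
House 3 nationality: only Norwegian fits.
By clue 2, the person in the purple house is in house 2.
House 3's color must be teal (nothing else left).
So: house 1 = turtle/Brazilian/pink, house 2 = snake/Brit/purple, house 3 = hamster/Norwegian/teal.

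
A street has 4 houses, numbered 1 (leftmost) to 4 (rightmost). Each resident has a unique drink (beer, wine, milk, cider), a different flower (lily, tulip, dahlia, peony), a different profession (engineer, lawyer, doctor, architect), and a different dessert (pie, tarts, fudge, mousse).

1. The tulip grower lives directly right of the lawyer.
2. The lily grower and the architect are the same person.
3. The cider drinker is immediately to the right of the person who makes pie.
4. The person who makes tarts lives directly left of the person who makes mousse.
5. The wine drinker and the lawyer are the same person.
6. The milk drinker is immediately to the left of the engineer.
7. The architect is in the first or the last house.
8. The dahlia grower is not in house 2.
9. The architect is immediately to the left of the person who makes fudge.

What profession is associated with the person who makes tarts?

The architect is in house 1 (clue 9).
Clue 9: the person who makes fudge is in house 2.
House 4 dessert: only mousse fits.
Clue 2: the lily grower is in house 1.
By clue 4, the person who makes tarts is in house 3.
That leaves peony as the flower for house 2.
House 1's dessert must be pie (nothing else left).
The cider drinker is in house 2 (clue 3).
So house 4 gets beer for drink.
Clue 5 places the lawyer in house 3.
So house 1 gets milk for drink.
The only drink still possible for house 3 is wine.
From clue 1, the tulip grower must be in house 4.
Clue 6: the engineer is in house 2.
The only flower still possible for house 3 is dahlia.
That leaves doctor as the profession for house 4.
So: house 1 = milk/lily/architect/pie, house 2 = cider/peony/engineer/fudge, house 3 = wine/dahlia/lawyer/tarts, house 4 = beer/tulip/doctor/mousse.

lawyer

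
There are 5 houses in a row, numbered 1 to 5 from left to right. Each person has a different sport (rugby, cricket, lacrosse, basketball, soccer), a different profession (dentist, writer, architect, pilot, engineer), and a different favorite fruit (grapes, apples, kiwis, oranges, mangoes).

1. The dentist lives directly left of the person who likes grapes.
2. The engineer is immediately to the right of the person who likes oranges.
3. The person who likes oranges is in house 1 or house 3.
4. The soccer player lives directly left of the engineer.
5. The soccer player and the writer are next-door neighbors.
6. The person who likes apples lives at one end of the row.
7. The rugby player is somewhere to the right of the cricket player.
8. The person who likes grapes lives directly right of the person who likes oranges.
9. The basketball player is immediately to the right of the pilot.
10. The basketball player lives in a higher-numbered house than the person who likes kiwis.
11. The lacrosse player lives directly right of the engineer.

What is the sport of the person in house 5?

lacrosse

The only profession still possible for house 5 is architect.
The lacrosse player is narrowed to house 3 or 5; consider each.
Placing it in house 3 leads to a contradiction, so it's in house 5.
From clue 11, the engineer must be in house 4.
From clue 2, the person who likes oranges must be in house 3.
Clue 4: the soccer player is in house 3.
By clue 8, the person who likes grapes is in house 4.
So house 1 gets cricket for sport.
House 2's profession must be writer (nothing else left).
By clue 1, the dentist is in house 3.
So house 1 gets pilot for profession.
The basketball player is in house 2 (clue 9).
The person who likes kiwis is in house 1 (clue 10).
The only sport still possible for house 4 is rugby.
So house 2 gets mangoes for favorite fruit.
The only favorite fruit still possible for house 5 is apples.
So: house 1 = cricket/pilot/kiwis, house 2 = basketball/writer/mangoes, house 3 = soccer/dentist/oranges, house 4 = rugby/engineer/grapes, house 5 = lacrosse/architect/apples.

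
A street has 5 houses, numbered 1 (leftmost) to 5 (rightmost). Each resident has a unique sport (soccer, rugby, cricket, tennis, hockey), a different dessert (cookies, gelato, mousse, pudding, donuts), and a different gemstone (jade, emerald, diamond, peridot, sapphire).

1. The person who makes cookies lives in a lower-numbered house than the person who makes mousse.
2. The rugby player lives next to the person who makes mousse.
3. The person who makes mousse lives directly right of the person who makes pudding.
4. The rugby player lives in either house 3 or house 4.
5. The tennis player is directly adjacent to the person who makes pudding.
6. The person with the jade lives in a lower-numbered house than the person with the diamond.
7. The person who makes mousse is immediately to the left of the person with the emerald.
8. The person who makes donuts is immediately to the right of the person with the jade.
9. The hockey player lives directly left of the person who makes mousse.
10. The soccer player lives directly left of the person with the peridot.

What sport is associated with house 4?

rugby

So house 5 gets cricket for sport.
The rugby player is narrowed to house 3 or 4; consider each.
Placing it in house 3 leads to a contradiction, so it's in house 4.
Clue 2: the person who makes mousse is in house 3.
Clue 3 places the person who makes pudding in house 2.
Clue 7 places the person with the emerald in house 4.
Clue 9 places the hockey player in house 2.
Clue 8: the person who makes donuts is in house 4.
Clue 8: the person with the jade is in house 3.
Clue 10: the soccer player is in house 1.
By clue 10, the person with the peridot is in house 2.
That leaves tennis as the sport for house 3.
House 1's dessert must be cookies (nothing else left).
House 5's dessert must be gelato (nothing else left).
House 1's gemstone must be sapphire (nothing else left).
House 5's gemstone must be diamond (nothing else left).
So: house 1 = soccer/cookies/sapphire, house 2 = hockey/pudding/peridot, house 3 = tennis/mousse/jade, house 4 = rugby/donuts/emerald, house 5 = cricket/gelato/diamond.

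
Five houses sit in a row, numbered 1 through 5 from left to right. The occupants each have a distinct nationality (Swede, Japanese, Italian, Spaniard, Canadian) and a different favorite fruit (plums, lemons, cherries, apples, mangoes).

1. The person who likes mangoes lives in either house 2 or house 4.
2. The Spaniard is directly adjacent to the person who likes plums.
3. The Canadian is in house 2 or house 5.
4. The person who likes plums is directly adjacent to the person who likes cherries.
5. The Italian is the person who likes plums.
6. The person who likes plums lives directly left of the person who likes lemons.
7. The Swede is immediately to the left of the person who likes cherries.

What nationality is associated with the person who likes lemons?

Canadian

The Canadian is narrowed to house 2 or 5; consider each.
Placing it in house 2 leads to a contradiction, so it's in house 5.
The person who likes mangoes is narrowed to house 2 or 4; consider each.
Placing it in house 4 leads to a contradiction, so it's in house 2.
The only nationality still possible for house 1 is Japanese.
The only favorite fruit still possible for house 1 is apples.
The Italian is narrowed to house 3 or 4; consider each.
Placing it in house 3 leads to a contradiction, so it's in house 4.
The person who likes plums is in house 4 (clue 5).
Clue 6: the person who likes lemons is in house 5.
The only favorite fruit still possible for house 3 is cherries.
The Spaniard is in house 3 (clue 2).
Clue 7: the Swede is in house 2.
So: house 1 = Japanese/apples, house 2 = Swede/mangoes, house 3 = Spaniard/cherries, house 4 = Italian/plums, house 5 = Canadian/lemons.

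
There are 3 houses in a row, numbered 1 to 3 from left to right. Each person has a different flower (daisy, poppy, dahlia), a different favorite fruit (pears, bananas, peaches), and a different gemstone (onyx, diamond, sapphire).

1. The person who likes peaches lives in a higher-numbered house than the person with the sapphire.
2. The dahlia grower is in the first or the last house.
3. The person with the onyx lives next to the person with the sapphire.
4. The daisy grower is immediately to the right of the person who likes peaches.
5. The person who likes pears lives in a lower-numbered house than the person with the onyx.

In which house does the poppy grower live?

2

By clue 4, the daisy grower is in house 3.
The person who likes peaches is in house 2 (clue 4).
So house 1 gets dahlia for flower.
So house 2 gets poppy for flower.
House 3 favorite fruit: only bananas fits.
From clue 1, the person with the sapphire must be in house 1.
By clue 3, the person with the onyx is in house 2.
That leaves pears as the favorite fruit for house 1.
The only gemstone still possible for house 3 is diamond.
So: house 1 = dahlia/pears/sapphire, house 2 = poppy/peaches/onyx, house 3 = daisy/bananas/diamond.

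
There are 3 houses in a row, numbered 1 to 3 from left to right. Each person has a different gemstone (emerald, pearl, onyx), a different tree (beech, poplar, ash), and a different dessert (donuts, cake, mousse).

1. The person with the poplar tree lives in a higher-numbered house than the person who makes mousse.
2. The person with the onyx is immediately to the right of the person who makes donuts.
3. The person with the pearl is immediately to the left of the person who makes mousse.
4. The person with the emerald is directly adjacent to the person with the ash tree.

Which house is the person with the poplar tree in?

By clue 3, the person with the pearl is in house 1.
Clue 3 places the person who makes mousse in house 2.
House 3 dessert: only cake fits.
From clue 1, the person with the poplar tree must be in house 3.
The person with the onyx is in house 2 (clue 2).
So house 3 gets emerald for gemstone.
So house 1 gets donuts for dessert.
The person with the ash tree is in house 2 (clue 4).
House 1's tree must be beech (nothing else left).
So: house 1 = pearl/beech/donuts, house 2 = onyx/ash/mousse, house 3 = emerald/poplar/cake.

3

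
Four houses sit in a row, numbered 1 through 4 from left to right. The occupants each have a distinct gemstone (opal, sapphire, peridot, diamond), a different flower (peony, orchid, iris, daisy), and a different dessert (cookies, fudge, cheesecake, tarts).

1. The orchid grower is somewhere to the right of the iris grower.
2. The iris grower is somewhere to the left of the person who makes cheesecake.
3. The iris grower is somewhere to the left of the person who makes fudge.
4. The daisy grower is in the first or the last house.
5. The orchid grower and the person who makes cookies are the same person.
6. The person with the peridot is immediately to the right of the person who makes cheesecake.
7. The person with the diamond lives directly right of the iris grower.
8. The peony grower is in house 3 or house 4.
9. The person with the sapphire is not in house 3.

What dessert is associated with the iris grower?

tarts

So house 1 gets tarts for dessert.
The person with the diamond is narrowed to house 2 or 3; consider each.
Placing it in house 3 leads to a contradiction, so it's in house 2.
From clue 7, the iris grower must be in house 1.
House 2's flower must be orchid (nothing else left).
The only flower still possible for house 3 is peony.
The only flower still possible for house 4 is daisy.
Clue 5 places the person who makes cookies in house 2.
House 3 dessert: only cheesecake fits.
House 4's dessert must be fudge (nothing else left).
From clue 6, the person with the peridot must be in house 4.
That leaves opal as the gemstone for house 3.
The only gemstone still possible for house 1 is sapphire.
So: house 1 = sapphire/iris/tarts, house 2 = diamond/orchid/cookies, house 3 = opal/peony/cheesecake, house 4 = peridot/daisy/fudge.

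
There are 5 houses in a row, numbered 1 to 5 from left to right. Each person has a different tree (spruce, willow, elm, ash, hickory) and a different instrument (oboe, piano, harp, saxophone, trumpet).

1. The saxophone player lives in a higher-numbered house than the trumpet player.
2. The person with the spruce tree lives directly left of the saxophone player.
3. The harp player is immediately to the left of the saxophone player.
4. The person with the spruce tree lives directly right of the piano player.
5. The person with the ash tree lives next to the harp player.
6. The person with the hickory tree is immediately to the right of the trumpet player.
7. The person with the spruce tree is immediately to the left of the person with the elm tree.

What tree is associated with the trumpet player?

The person with the elm tree is narrowed to house 3 or 4 or 5; consider each.
Placing it in house 3 and house 4 leads to a contradiction, so it's in house 5.
Clue 7 places the person with the spruce tree in house 4.
Clue 2: the saxophone player is in house 5.
By clue 3, the harp player is in house 4.
Clue 4 places the piano player in house 3.
From clue 5, the person with the ash tree must be in house 3.
So house 1 gets willow for tree.
House 2 tree: only hickory fits.
Clue 6 places the trumpet player in house 1.
That leaves oboe as the instrument for house 2.
So: house 1 = willow/trumpet, house 2 = hickory/oboe, house 3 = ash/piano, house 4 = spruce/harp, house 5 = elm/saxophone.

willow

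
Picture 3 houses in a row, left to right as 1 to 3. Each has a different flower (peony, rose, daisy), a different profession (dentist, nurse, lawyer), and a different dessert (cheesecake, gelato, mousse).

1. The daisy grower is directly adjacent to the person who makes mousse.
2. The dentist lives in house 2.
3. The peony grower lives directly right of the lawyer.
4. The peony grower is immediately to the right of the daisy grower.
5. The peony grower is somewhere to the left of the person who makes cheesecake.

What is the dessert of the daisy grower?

gelato

From clue 2, the dentist must be in house 2.
The peony grower is in house 2 (clue 5).
From clue 5, the person who makes cheesecake must be in house 3.
So house 1 gets daisy for flower.
House 3 flower: only rose fits.
So house 1 gets lawyer for profession.
That leaves nurse as the profession for house 3.
Clue 1 places the person who makes mousse in house 2.
So house 1 gets gelato for dessert.
So: house 1 = daisy/lawyer/gelato, house 2 = peony/dentist/mousse, house 3 = rose/nurse/cheesecake.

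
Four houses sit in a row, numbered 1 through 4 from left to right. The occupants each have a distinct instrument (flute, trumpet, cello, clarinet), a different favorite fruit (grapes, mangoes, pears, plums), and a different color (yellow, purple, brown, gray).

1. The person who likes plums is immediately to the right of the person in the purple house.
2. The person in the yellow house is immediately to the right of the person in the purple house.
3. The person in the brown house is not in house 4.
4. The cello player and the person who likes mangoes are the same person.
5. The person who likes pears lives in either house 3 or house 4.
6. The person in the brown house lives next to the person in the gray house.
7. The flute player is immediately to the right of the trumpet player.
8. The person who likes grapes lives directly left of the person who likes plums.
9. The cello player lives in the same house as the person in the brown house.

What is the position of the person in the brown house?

3

The person who likes pears is narrowed to house 3 or 4; consider each.
Placing it in house 3 leads to a contradiction, so it's in house 4.
The only color still possible for house 4 is gray.
Clue 6 places the person in the brown house in house 3.
The cello player is in house 3 (clue 9).
The only color still possible for house 1 is purple.
So house 2 gets yellow for color.
Clue 1: the person who likes plums is in house 2.
Clue 4 places the person who likes mangoes in house 3.
The flute player is in house 2 (clue 7).
The trumpet player is in house 1 (clue 7).
The person who likes grapes is in house 1 (clue 8).
House 4 instrument: only clarinet fits.
So: house 1 = trumpet/grapes/purple, house 2 = flute/plums/yellow, house 3 = cello/mangoes/brown, house 4 = clarinet/pears/gray.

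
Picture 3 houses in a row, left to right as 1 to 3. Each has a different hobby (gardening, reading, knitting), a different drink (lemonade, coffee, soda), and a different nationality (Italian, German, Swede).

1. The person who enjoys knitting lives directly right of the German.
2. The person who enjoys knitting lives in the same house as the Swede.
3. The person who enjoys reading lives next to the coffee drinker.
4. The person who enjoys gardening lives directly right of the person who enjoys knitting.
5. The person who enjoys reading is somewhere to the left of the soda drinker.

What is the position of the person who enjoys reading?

Clue 4: the person who enjoys gardening is in house 3.
From clue 4, the person who enjoys knitting must be in house 2.
The only hobby still possible for house 1 is reading.
The German is in house 1 (clue 1).
Clue 2 places the Swede in house 2.
Clue 3: the coffee drinker is in house 2.
That leaves lemonade as the drink for house 1.
The only drink still possible for house 3 is soda.
So house 3 gets Italian for nationality.
So: house 1 = reading/lemonade/German, house 2 = knitting/coffee/Swede, house 3 = gardening/soda/Italian.

1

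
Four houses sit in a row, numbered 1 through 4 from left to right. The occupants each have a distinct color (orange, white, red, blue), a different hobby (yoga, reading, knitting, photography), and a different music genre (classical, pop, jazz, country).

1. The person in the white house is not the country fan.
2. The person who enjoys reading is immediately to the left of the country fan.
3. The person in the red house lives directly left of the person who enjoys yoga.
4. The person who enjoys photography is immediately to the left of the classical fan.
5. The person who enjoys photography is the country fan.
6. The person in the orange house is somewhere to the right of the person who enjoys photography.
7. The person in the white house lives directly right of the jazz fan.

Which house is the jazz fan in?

1

The person in the orange house is narrowed to house 3 or 4; consider each.
Placing it in house 3 leads to a contradiction, so it's in house 4.
The person in the white house is narrowed to house 2 or 3; consider each.
Placing it in house 3 leads to a contradiction, so it's in house 2.
Clue 1: the country fan is in house 3.
Clue 2 places the person who enjoys reading in house 2.
By clue 5, the person who enjoys photography is in house 3.
Clue 7 places the jazz fan in house 1.
House 1's hobby must be knitting (nothing else left).
The only hobby still possible for house 4 is yoga.
That leaves pop as the music genre for house 2.
The only music genre still possible for house 4 is classical.
From clue 3, the person in the red house must be in house 3.
That leaves blue as the color for house 1.
So: house 1 = blue/knitting/jazz, house 2 = white/reading/pop, house 3 = red/photography/country, house 4 = orange/yoga/classical.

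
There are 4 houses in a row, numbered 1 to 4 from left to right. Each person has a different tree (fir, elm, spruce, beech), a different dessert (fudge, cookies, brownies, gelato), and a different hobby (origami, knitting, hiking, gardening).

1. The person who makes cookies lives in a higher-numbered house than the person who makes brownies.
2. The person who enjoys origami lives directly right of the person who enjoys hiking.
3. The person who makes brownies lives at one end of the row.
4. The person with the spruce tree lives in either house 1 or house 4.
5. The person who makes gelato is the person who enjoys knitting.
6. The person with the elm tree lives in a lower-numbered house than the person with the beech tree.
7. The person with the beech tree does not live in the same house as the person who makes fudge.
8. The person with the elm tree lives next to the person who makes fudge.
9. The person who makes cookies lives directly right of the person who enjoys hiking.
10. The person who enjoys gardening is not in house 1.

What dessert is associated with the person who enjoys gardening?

Clue 3: the person who makes brownies is in house 1.
So house 1 gets hiking for hobby.
Clue 2: the person who enjoys origami is in house 2.
Clue 9 places the person who makes cookies in house 2.
The person with the beech tree is narrowed to house 3 or 4; consider each.
Placing it in house 3 leads to a contradiction, so it's in house 4.
The person who makes fudge is in house 3 (clue 7).
From clue 8, the person with the elm tree must be in house 2.
So house 3 gets fir for tree.
The only dessert still possible for house 4 is gelato.
The person who enjoys knitting is in house 4 (clue 5).
That leaves spruce as the tree for house 1.
That leaves gardening as the hobby for house 3.
So: house 1 = spruce/brownies/hiking, house 2 = elm/cookies/origami, house 3 = fir/fudge/gardening, house 4 = beech/gelato/knitting.

fudge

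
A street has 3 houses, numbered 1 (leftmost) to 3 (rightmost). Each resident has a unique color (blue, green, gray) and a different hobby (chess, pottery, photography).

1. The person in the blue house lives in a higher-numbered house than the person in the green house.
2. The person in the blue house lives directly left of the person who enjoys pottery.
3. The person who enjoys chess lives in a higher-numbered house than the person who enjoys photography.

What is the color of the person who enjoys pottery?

From clue 2, the person in the blue house must be in house 2.
Clue 2: the person who enjoys pottery is in house 3.
That leaves green as the color for house 1.
House 3's color must be gray (nothing else left).
That leaves photography as the hobby for house 1.
House 2's hobby must be chess (nothing else left).
So: house 1 = green/photography, house 2 = blue/chess, house 3 = gray/pottery.

gray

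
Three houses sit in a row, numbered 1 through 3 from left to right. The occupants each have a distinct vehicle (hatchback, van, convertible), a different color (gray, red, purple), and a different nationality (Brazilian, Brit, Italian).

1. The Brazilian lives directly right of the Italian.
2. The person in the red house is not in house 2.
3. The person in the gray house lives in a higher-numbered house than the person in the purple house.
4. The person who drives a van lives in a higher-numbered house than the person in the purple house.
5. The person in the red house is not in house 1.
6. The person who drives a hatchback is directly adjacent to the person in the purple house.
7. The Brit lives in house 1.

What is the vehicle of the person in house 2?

hatchback

Clue 5 places the person in the red house in house 3.
By clue 7, the Brit is in house 1.
So house 1 gets purple for color.
House 2's color must be gray (nothing else left).
The only nationality still possible for house 2 is Italian.
So house 3 gets Brazilian for nationality.
The person who drives a hatchback is in house 2 (clue 6).
House 1 vehicle: only convertible fits.
The only vehicle still possible for house 3 is van.
So: house 1 = convertible/purple/Brit, house 2 = hatchback/gray/Italian, house 3 = van/red/Brazilian.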